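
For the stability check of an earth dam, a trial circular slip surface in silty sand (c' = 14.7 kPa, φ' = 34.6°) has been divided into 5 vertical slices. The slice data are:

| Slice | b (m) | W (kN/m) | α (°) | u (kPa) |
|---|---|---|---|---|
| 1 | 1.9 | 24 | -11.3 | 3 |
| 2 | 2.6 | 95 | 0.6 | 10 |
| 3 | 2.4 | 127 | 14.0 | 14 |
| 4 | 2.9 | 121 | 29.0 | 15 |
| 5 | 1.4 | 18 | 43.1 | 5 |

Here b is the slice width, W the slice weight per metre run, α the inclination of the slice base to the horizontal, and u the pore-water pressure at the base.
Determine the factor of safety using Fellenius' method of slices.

FS = 3.49

Ordinary method of slices: FS = Σ[c'·Δl_i + (W_i cosα_i − u_i·Δl_i)·tanφ'] / Σ W_i sinα_i, with Δl_i = b_i / cosα_i.
Slice 1: Δl = 1.9/cos(-11.3°) = 1.938 m; N'_1 = 24·cos(-11.3°) − 3·1.938 = 17.7; c'Δl = 28.48; W sinα = -4.7
Slice 2: Δl = 2.6/cos0.6° = 2.600 m; N'_2 = 95·cos0.6° − 10·2.600 = 69.0; c'Δl = 38.22; W sinα = 1.0
Slice 3: Δl = 2.4/cos14.0° = 2.473 m; N'_3 = 127·cos14.0° − 14·2.473 = 88.6; c'Δl = 36.36; W sinα = 30.7
Slice 4: Δl = 2.9/cos29.0° = 3.316 m; N'_4 = 121·cos29.0° − 15·3.316 = 56.1; c'Δl = 48.74; W sinα = 58.7
Slice 5: Δl = 1.4/cos43.1° = 1.917 m; N'_5 = 18·cos43.1° − 5·1.917 = 3.6; c'Δl = 28.19; W sinα = 12.3
Σc'Δl = 180.0 kN/m; ΣN' = 235.0 kN/m; ΣW sinα = 98.0 kN/m
Resisting = 180.0 + 235.0·tan34.6° = 180.0 + 162.1 = 342.1 kN/m
FS = 342.1 / 98.0 = 3.491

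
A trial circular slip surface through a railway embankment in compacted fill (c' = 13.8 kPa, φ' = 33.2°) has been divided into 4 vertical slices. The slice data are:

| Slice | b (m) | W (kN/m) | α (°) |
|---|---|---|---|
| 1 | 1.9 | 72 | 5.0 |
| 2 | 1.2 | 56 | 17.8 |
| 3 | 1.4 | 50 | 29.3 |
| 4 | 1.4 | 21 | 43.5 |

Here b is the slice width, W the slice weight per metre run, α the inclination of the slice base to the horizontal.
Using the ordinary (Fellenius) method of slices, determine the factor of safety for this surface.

FS = 3.42

Ordinary method of slices: FS = Σ[c'·Δl_i + (W_i cosα_i)·tanφ'] / Σ W_i sinα_i, with Δl_i = b_i / cosα_i.
Slice 1: Δl = 1.9/cos5.0° = 1.907 m; N'_1 = 72·cos5.0° = 71.7; c'Δl = 26.32; W sinα = 6.3
Slice 2: Δl = 1.2/cos17.8° = 1.260 m; N'_2 = 56·cos17.8° = 53.3; c'Δl = 17.39; W sinα = 17.1
Slice 3: Δl = 1.4/cos29.3° = 1.605 m; N'_3 = 50·cos29.3° = 43.6; c'Δl = 22.15; W sinα = 24.5
Slice 4: Δl = 1.4/cos43.5° = 1.930 m; N'_4 = 21·cos43.5° = 15.2; c'Δl = 26.63; W sinα = 14.5
Σc'Δl = 92.5 kN/m; ΣN' = 183.9 kN/m; ΣW sinα = 62.3 kN/m
Resisting = 92.5 + 183.9·tan33.2° = 92.5 + 120.3 = 212.8 kN/m
FS = 212.8 / 62.3 = 3.415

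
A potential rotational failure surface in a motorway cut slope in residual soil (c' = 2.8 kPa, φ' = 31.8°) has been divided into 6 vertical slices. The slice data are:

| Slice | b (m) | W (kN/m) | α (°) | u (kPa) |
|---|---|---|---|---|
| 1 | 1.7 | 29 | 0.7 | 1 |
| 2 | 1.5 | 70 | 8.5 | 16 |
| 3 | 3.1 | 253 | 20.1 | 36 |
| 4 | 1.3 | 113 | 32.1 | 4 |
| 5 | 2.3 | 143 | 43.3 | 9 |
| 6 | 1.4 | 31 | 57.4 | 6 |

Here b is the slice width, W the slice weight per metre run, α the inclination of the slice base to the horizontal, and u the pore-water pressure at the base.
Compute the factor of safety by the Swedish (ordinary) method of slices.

Ordinary method of slices: FS = Σ[c'·Δl_i + (W_i cosα_i − u_i·Δl_i)·tanφ'] / Σ W_i sinα_i, with Δl_i = b_i / cosα_i.
Slice 1: Δl = 1.7/cos0.7° = 1.700 m; N'_1 = 29·cos0.7° − 1·1.700 = 27.3; c'Δl = 4.76; W sinα = 0.4
Slice 2: Δl = 1.5/cos8.5° = 1.517 m; N'_2 = 70·cos8.5° − 16·1.517 = 45.0; c'Δl = 4.25; W sinα = 10.3
Slice 3: Δl = 3.1/cos20.1° = 3.301 m; N'_3 = 253·cos20.1° − 36·3.301 = 118.8; c'Δl = 9.24; W sinα = 86.9
Slice 4: Δl = 1.3/cos32.1° = 1.535 m; N'_4 = 113·cos32.1° − 4·1.535 = 89.6; c'Δl = 4.30; W sinα = 60.0
Slice 5: Δl = 2.3/cos43.3° = 3.160 m; N'_5 = 143·cos43.3° − 9·3.160 = 75.6; c'Δl = 8.85; W sinα = 98.1
Slice 6: Δl = 1.4/cos57.4° = 2.599 m; N'_6 = 31·cos57.4° − 6·2.599 = 1.1; c'Δl = 7.28; W sinα = 26.1
Σc'Δl = 38.7 kN/m; ΣN' = 357.3 kN/m; ΣW sinα = 281.9 kN/m
Resisting = 38.7 + 357.3·tan31.8° = 38.7 + 221.6 = 260.2 kN/m
FS = 260.2 / 281.9 = 0.923

FS = 0.92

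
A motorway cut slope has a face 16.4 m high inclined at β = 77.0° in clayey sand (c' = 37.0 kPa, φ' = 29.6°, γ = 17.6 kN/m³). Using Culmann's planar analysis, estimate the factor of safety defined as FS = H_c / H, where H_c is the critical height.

FS = 1.34

H_c = (4c'/γ) · sinβ cosφ' / [1 − cos(β − φ')]
    = (4·37.0/17.6) · sin77.0°·cos29.6° / [1 − cos47.4°]
    = 8.409 · 0.8472 / 0.3231 = 22.05 m
FS = H_c / H = 22.05 / 16.4 = 1.344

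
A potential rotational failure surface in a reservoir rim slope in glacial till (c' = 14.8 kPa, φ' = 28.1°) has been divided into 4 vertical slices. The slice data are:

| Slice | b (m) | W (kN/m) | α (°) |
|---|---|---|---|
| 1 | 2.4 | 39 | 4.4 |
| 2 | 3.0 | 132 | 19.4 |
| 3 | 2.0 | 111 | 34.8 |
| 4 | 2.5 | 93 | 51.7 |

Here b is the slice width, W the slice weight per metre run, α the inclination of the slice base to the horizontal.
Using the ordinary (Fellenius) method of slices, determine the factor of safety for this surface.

FS = 1.88

Ordinary method of slices: FS = Σ[c'·Δl_i + (W_i cosα_i)·tanφ'] / Σ W_i sinα_i, with Δl_i = b_i / cosα_i.
Slice 1: Δl = 2.4/cos4.4° = 2.407 m; N'_1 = 39·cos4.4° = 38.9; c'Δl = 35.62; W sinα = 3.0
Slice 2: Δl = 3.0/cos19.4° = 3.181 m; N'_2 = 132·cos19.4° = 124.5; c'Δl = 47.07; W sinα = 43.8
Slice 3: Δl = 2.0/cos34.8° = 2.436 m; N'_3 = 111·cos34.8° = 91.1; c'Δl = 36.05; W sinα = 63.3
Slice 4: Δl = 2.5/cos51.7° = 4.034 m; N'_4 = 93·cos51.7° = 57.6; c'Δl = 59.70; W sinα = 73.0
Σc'Δl = 178.4 kN/m; ΣN' = 312.2 kN/m; ΣW sinα = 183.2 kN/m
Resisting = 178.4 + 312.2·tan28.1° = 178.4 + 166.7 = 345.1 kN/m
FS = 345.1 / 183.2 = 1.884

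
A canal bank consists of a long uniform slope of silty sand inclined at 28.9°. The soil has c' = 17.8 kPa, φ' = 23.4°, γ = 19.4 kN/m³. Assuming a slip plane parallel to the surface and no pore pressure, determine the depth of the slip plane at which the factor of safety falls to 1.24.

z = 4.75 m

Setting FS = 1.24 in FS = [c' + γz cos²β tanφ'] / [γz sinβ cosβ] and solving for z:
z = c' / [γ cosβ (FS·sinβ − cosβ·tanφ')]
  = 17.8 / [19.4·cos28.9°·(1.24·sin28.9° − cos28.9°·tan23.4°)]
  = 17.8 / [19.4·0.8755·(1.24·0.4833 − 0.8755·0.4327)]
  = 17.8 / 3.7437 = 4.755 m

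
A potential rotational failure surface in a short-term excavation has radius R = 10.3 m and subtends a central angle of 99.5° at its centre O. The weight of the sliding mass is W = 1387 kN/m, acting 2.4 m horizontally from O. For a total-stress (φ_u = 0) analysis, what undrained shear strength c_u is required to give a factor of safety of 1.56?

FS = c_u·L_a·R / (W·d), so c_u = FS·W·d / (L_a·R).
Arc length L_a = R·θ = 10.3·(99.5°·π/180) = 10.3·1.7366 = 17.89 m
c_u = 1.56·1387·2.4 / (17.89·10.3) = 5192.9 / 184.24 = 28.19 kPa

c_u = 28.2 kPa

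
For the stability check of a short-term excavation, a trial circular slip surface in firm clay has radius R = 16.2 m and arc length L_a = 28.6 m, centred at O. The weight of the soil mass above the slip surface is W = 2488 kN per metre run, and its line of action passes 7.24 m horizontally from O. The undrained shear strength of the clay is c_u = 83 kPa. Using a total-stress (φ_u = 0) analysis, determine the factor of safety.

Taking moments about the centre O, the resisting moment is provided by the undrained shear strength acting along the arc:
M_R = c_u·L_a·R = 83·28.60·16.2 = 38455.6 kN·m/m
M_D = W·d = 2488·7.24 = 18013.1 kN·m/m
FS = M_R / M_D = 38455.6 / 18013.1 = 2.135

FS = 2.13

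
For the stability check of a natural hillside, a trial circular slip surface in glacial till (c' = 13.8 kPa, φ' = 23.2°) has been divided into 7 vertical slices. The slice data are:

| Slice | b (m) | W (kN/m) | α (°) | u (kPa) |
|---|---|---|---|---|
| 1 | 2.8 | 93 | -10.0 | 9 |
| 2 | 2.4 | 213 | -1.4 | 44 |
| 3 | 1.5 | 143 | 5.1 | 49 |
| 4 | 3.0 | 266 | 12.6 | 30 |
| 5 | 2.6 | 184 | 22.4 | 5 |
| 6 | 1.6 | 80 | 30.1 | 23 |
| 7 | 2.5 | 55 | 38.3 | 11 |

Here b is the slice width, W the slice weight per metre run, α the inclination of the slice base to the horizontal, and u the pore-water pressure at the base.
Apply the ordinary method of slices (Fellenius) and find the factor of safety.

Ordinary method of slices: FS = Σ[c'·Δl_i + (W_i cosα_i − u_i·Δl_i)·tanφ'] / Σ W_i sinα_i, with Δl_i = b_i / cosα_i.
Slice 1: Δl = 2.8/cos(-10.0°) = 2.843 m; N'_1 = 93·cos(-10.0°) − 9·2.843 = 66.0; c'Δl = 39.24; W sinα = -16.1
Slice 2: Δl = 2.4/cos(-1.4°) = 2.401 m; N'_2 = 213·cos(-1.4°) − 44·2.401 = 107.3; c'Δl = 33.13; W sinα = -5.2
Slice 3: Δl = 1.5/cos5.1° = 1.506 m; N'_3 = 143·cos5.1° − 49·1.506 = 68.6; c'Δl = 20.78; W sinα = 12.7
Slice 4: Δl = 3.0/cos12.6° = 3.074 m; N'_4 = 266·cos12.6° − 30·3.074 = 167.4; c'Δl = 42.42; W sinα = 58.0
Slice 5: Δl = 2.6/cos22.4° = 2.812 m; N'_5 = 184·cos22.4° − 5·2.812 = 156.1; c'Δl = 38.81; W sinα = 70.1
Slice 6: Δl = 1.6/cos30.1° = 1.849 m; N'_6 = 80·cos30.1° − 23·1.849 = 26.7; c'Δl = 25.52; W sinα = 40.1
Slice 7: Δl = 2.5/cos38.3° = 3.186 m; N'_7 = 55·cos38.3° − 11·3.186 = 8.1; c'Δl = 43.96; W sinα = 34.1
Σc'Δl = 243.9 kN/m; ΣN' = 600.2 kN/m; ΣW sinα = 193.7 kN/m
Resisting = 243.9 + 600.2·tan23.2° = 243.9 + 257.2 = 501.1 kN/m
FS = 501.1 / 193.7 = 2.587

FS = 2.59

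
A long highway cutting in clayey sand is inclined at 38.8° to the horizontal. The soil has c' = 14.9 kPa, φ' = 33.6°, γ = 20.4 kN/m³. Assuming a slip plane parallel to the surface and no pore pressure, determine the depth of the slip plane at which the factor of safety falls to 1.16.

z = 4.48 m

Setting FS = 1.16 in FS = [c' + γz cos²β tanφ'] / [γz sinβ cosβ] and solving for z:
z = c' / [γ cosβ (FS·sinβ − cosβ·tanφ')]
  = 14.9 / [20.4·cos38.8°·(1.16·sin38.8° − cos38.8°·tan33.6°)]
  = 14.9 / [20.4·0.7793·(1.16·0.6266 − 0.7793·0.6644)]
  = 14.9 / 3.3239 = 4.483 m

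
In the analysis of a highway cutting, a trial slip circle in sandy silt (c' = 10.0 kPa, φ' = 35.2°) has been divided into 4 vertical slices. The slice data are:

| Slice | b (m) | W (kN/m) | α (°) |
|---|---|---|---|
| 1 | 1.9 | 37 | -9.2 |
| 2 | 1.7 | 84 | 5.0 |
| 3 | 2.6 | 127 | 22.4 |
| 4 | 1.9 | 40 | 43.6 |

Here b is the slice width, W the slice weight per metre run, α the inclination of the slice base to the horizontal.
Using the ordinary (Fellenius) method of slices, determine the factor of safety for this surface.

FS = 3.60

Ordinary method of slices: FS = Σ[c'·Δl_i + (W_i cosα_i)·tanφ'] / Σ W_i sinα_i, with Δl_i = b_i / cosα_i.
Slice 1: Δl = 1.9/cos(-9.2°) = 1.925 m; N'_1 = 37·cos(-9.2°) = 36.5; c'Δl = 19.25; W sinα = -5.9
Slice 2: Δl = 1.7/cos5.0° = 1.706 m; N'_2 = 84·cos5.0° = 83.7; c'Δl = 17.06; W sinα = 7.3
Slice 3: Δl = 2.6/cos22.4° = 2.812 m; N'_3 = 127·cos22.4° = 117.4; c'Δl = 28.12; W sinα = 48.4
Slice 4: Δl = 1.9/cos43.6° = 2.624 m; N'_4 = 40·cos43.6° = 29.0; c'Δl = 26.24; W sinα = 27.6
Σc'Δl = 90.7 kN/m; ΣN' = 266.6 kN/m; ΣW sinα = 77.4 kN/m
Resisting = 90.7 + 266.6·tan35.2° = 90.7 + 188.1 = 278.7 kN/m
FS = 278.7 / 77.4 = 3.602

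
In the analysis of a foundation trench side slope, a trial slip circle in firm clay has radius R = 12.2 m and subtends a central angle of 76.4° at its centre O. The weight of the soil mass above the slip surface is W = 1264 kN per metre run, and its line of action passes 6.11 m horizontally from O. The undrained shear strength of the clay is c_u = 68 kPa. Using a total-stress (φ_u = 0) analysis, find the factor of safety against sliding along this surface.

Taking moments about the centre O, the resisting moment is provided by the undrained shear strength acting along the arc:
Arc length L_a = R·θ = 12.2·(76.4°·π/180) = 12.2·1.3334 = 16.27 m
M_R = c_u·L_a·R = 68·16.27·12.2 = 13495.8 kN·m/m
M_D = W·d = 1264·6.11 = 7723.0 kN·m/m
FS = M_R / M_D = 13495.8 / 7723.0 = 1.747

FS = 1.75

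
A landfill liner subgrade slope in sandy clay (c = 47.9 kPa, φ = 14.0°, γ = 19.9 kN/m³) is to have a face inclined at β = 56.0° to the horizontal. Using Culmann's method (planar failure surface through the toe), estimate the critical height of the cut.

H_c = 30.15 m

Culmann's analysis gives the critical failure plane at α_cr = (β + φ)/2 = (56.0 + 14.0)/2 = 35.0°, and the critical height
H_c = (4c/γ) · sinβ cosφ / [1 − cos(β − φ)]
    = (4·47.9/19.9) · sin56.0°·cos14.0° / [1 − cos(42.0°)]
    = 9.628 · 0.8290·0.9703 / [1 − 0.7431]
    = 9.628 · 0.8044 / 0.2569
    = 30.15 m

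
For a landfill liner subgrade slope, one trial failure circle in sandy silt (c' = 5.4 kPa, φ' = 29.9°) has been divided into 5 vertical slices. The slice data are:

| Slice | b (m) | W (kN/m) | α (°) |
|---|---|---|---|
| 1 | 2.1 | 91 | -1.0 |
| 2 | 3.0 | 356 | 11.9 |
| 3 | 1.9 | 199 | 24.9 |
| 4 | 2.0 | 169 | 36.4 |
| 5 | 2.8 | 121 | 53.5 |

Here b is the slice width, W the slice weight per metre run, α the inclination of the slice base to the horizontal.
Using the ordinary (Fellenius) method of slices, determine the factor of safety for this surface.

Ordinary method of slices: FS = Σ[c'·Δl_i + (W_i cosα_i)·tanφ'] / Σ W_i sinα_i, with Δl_i = b_i / cosα_i.
Slice 1: Δl = 2.1/cos(-1.0°) = 2.100 m; N'_1 = 91·cos(-1.0°) = 91.0; c'Δl = 11.34; W sinα = -1.6
Slice 2: Δl = 3.0/cos11.9° = 3.066 m; N'_2 = 356·cos11.9° = 348.3; c'Δl = 16.56; W sinα = 73.4
Slice 3: Δl = 1.9/cos24.9° = 2.095 m; N'_3 = 199·cos24.9° = 180.5; c'Δl = 11.31; W sinα = 83.8
Slice 4: Δl = 2.0/cos36.4° = 2.485 m; N'_4 = 169·cos36.4° = 136.0; c'Δl = 13.42; W sinα = 100.3
Slice 5: Δl = 2.8/cos53.5° = 4.707 m; N'_5 = 121·cos53.5° = 72.0; c'Δl = 25.42; W sinα = 97.3
Σc'Δl = 78.0 kN/m; ΣN' = 827.8 kN/m; ΣW sinα = 353.2 kN/m
Resisting = 78.0 + 827.8·tan29.9° = 78.0 + 476.0 = 554.1 kN/m
FS = 554.1 / 353.2 = 1.569

FS = 1.57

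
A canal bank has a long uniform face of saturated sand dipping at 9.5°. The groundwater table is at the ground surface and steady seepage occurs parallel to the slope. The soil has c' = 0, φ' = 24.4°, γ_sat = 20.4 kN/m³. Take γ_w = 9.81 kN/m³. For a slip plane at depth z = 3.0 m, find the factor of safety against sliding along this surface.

With seepage parallel to the slope and the water table at the surface, the effective normal stress on the slip plane uses the buoyant unit weight γ' = γ_sat − γ_w while the driving shear stress uses γ_sat:
FS = [c' + γ' z cos²β tanφ'] / [γ_sat z sinβ cosβ]
(For c' = 0 this reduces to FS = (γ'/γ_sat)·tanφ'/tanβ.)
γ' = 20.4 − 9.81 = 10.59 kN/m³
Numerator = 0.0 + 10.59·3.0·cos²9.5°·tan24.4° = 0.0 + 10.59·3.0·0.9728·0.4536 = 14.019 kPa
Denominator = 20.4·3.0·sin9.5°·cos9.5° = 20.4·3.0·0.1650·0.9863 = 9.962 kPa
FS = 14.019 / 9.962 = 1.407

FS = 1.41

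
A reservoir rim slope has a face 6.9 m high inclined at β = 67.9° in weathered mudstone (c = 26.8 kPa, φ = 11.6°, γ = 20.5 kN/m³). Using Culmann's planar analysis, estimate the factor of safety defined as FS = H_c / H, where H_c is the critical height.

FS = 1.55

H_c = (4c/γ) · sinβ cosφ / [1 − cos(β − φ)]
    = (4·26.8/20.5) · sin67.9°·cos11.6° / [1 − cos56.3°]
    = 5.229 · 0.9076 / 0.4452 = 10.66 m
FS = H_c / H = 10.66 / 6.9 = 1.545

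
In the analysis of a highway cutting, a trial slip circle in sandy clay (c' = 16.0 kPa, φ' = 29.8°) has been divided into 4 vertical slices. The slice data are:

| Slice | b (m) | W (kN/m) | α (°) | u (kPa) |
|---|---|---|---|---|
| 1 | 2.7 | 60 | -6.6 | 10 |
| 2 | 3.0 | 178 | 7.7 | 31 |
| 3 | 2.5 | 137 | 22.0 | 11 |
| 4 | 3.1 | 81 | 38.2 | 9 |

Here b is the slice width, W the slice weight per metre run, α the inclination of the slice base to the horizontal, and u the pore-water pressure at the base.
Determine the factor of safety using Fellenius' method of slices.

FS = 2.84

Ordinary method of slices: FS = Σ[c'·Δl_i + (W_i cosα_i − u_i·Δl_i)·tanφ'] / Σ W_i sinα_i, with Δl_i = b_i / cosα_i.
Slice 1: Δl = 2.7/cos(-6.6°) = 2.718 m; N'_1 = 60·cos(-6.6°) − 10·2.718 = 32.4; c'Δl = 43.49; W sinα = -6.9
Slice 2: Δl = 3.0/cos7.7° = 3.027 m; N'_2 = 178·cos7.7° − 31·3.027 = 82.5; c'Δl = 48.44; W sinα = 23.8
Slice 3: Δl = 2.5/cos22.0° = 2.696 m; N'_3 = 137·cos22.0° − 11·2.696 = 97.4; c'Δl = 43.14; W sinα = 51.3
Slice 4: Δl = 3.1/cos38.2° = 3.945 m; N'_4 = 81·cos38.2° − 9·3.945 = 28.2; c'Δl = 63.12; W sinα = 50.1
Σc'Δl = 198.2 kN/m; ΣN' = 240.5 kN/m; ΣW sinα = 118.4 kN/m
Resisting = 198.2 + 240.5·tan29.8° = 198.2 + 137.7 = 335.9 kN/m
FS = 335.9 / 118.4 = 2.838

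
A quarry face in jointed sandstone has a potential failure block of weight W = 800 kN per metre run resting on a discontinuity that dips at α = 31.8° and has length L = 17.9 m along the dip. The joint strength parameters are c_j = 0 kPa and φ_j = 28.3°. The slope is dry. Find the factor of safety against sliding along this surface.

FS = 0.87

Resolving the block weight along and normal to the plane and applying the Mohr–Coulomb strength on the joint:
N' = W cosα = 800·cos31.8° = 679.9 kN/m
Driving force T = W sinα = 800·sin31.8° = 421.6 kN/m
Resisting force R = c_j·L + N'·tanφ_j = 0·17.9 + 679.9·tan28.3° = 0.0 + 366.1 = 366.1 kN/m
FS = R / T = 366.1 / 421.6 = 0.868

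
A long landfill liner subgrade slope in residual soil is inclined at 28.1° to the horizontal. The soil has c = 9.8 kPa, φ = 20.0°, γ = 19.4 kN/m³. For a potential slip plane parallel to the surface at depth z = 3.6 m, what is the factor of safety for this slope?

For an infinite slope with a slip plane parallel to the surface (no pore pressure): FS = [c + γz cos²β tanφ] / [γz sinβ cosβ].
γz = 19.4·3.6 = 69.84 kN/m²
Numerator = 9.8 + 69.84·cos²28.1°·tan20.0° = 9.8 + 69.84·0.7781·0.3640 = 29.580 kPa
Denominator = 69.84·sin28.1°·cos28.1° = 69.84·0.4710·0.8821 = 29.018 kPa
FS = 29.580 / 29.018 = 1.019

FS = 1.02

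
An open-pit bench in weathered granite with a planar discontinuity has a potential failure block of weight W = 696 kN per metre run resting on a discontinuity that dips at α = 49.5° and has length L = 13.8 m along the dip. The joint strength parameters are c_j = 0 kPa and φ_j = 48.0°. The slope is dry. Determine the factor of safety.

FS = 0.95

Resolving the block weight along and normal to the plane and applying the Mohr–Coulomb strength on the joint:
N' = W cosα = 696·cos49.5° = 452.0 kN/m
Driving force T = W sinα = 696·sin49.5° = 529.2 kN/m
Resisting force R = c_j·L + N'·tanφ_j = 0·13.8 + 452.0·tan48.0° = 0.0 + 502.0 = 502.0 kN/m
FS = R / T = 502.0 / 529.2 = 0.949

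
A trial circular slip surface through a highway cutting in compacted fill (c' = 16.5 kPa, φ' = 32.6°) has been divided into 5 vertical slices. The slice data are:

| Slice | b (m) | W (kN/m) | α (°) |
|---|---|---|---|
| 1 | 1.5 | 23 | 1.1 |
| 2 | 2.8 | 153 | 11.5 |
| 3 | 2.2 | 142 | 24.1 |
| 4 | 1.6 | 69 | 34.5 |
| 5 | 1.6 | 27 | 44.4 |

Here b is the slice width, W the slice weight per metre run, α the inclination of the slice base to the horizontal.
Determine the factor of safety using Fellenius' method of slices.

Ordinary method of slices: FS = Σ[c'·Δl_i + (W_i cosα_i)·tanφ'] / Σ W_i sinα_i, with Δl_i = b_i / cosα_i.
Slice 1: Δl = 1.5/cos1.1° = 1.500 m; N'_1 = 23·cos1.1° = 23.0; c'Δl = 24.75; W sinα = 0.4
Slice 2: Δl = 2.8/cos11.5° = 2.857 m; N'_2 = 153·cos11.5° = 149.9; c'Δl = 47.15; W sinα = 30.5
Slice 3: Δl = 2.2/cos24.1° = 2.410 m; N'_3 = 142·cos24.1° = 129.6; c'Δl = 39.77; W sinα = 58.0
Slice 4: Δl = 1.6/cos34.5° = 1.941 m; N'_4 = 69·cos34.5° = 56.9; c'Δl = 32.03; W sinα = 39.1
Slice 5: Δl = 1.6/cos44.4° = 2.239 m; N'_5 = 27·cos44.4° = 19.3; c'Δl = 36.95; W sinα = 18.9
Σc'Δl = 180.7 kN/m; ΣN' = 378.7 kN/m; ΣW sinα = 146.9 kN/m
Resisting = 180.7 + 378.7·tan32.6° = 180.7 + 242.2 = 422.8 kN/m
FS = 422.8 / 146.9 = 2.878

FS = 2.88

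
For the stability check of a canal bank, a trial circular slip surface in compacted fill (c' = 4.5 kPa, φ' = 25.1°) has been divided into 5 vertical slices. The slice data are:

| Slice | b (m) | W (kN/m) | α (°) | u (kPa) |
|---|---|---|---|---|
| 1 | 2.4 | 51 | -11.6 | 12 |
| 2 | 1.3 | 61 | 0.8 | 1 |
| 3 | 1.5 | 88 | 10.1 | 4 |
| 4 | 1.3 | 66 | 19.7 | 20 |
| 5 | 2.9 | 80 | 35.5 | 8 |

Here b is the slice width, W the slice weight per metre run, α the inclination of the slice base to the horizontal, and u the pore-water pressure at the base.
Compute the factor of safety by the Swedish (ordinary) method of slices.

FS = 2.07

Ordinary method of slices: FS = Σ[c'·Δl_i + (W_i cosα_i − u_i·Δl_i)·tanφ'] / Σ W_i sinα_i, with Δl_i = b_i / cosα_i.
Slice 1: Δl = 2.4/cos(-11.6°) = 2.450 m; N'_1 = 51·cos(-11.6°) − 12·2.450 = 20.6; c'Δl = 11.03; W sinα = -10.3
Slice 2: Δl = 1.3/cos0.8° = 1.300 m; N'_2 = 61·cos0.8° − 1·1.300 = 59.7; c'Δl = 5.85; W sinα = 0.9
Slice 3: Δl = 1.5/cos10.1° = 1.524 m; N'_3 = 88·cos10.1° − 4·1.524 = 80.5; c'Δl = 6.86; W sinα = 15.4
Slice 4: Δl = 1.3/cos19.7° = 1.381 m; N'_4 = 66·cos19.7° − 20·1.381 = 34.5; c'Δl = 6.21; W sinα = 22.2
Slice 5: Δl = 2.9/cos35.5° = 3.562 m; N'_5 = 80·cos35.5° − 8·3.562 = 36.6; c'Δl = 16.03; W sinα = 46.5
Σc'Δl = 46.0 kN/m; ΣN' = 231.9 kN/m; ΣW sinα = 74.7 kN/m
Resisting = 46.0 + 231.9·tan25.1° = 46.0 + 108.7 = 154.6 kN/m
FS = 154.6 / 74.7 = 2.069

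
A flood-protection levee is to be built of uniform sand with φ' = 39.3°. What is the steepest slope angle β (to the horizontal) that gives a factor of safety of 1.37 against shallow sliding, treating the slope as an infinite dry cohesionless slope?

For an infinite dry cohesionless slope FS = tanφ'/tanβ, so tanβ = tanφ' / FS.
tanβ = tan39.3° / 1.37 = 0.8185 / 1.37 = 0.5974
β = arctan(0.5974) = 30.86°

β = 30.9°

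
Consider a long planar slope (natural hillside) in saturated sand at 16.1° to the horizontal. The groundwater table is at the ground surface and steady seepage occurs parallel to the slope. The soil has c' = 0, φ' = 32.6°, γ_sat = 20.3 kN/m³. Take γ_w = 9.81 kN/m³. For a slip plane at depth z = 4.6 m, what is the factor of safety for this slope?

FS = 1.14

With seepage parallel to the slope and the water table at the surface, the effective normal stress on the slip plane uses the buoyant unit weight γ' = γ_sat − γ_w while the driving shear stress uses γ_sat:
FS = [c' + γ' z cos²β tanφ'] / [γ_sat z sinβ cosβ]
(For c' = 0 this reduces to FS = (γ'/γ_sat)·tanφ'/tanβ.)
γ' = 20.3 − 9.81 = 10.49 kN/m³
Numerator = 0.0 + 10.49·4.6·cos²16.1°·tan32.6° = 0.0 + 10.49·4.6·0.9231·0.6395 = 28.487 kPa
Denominator = 20.3·4.6·sin16.1°·cos16.1° = 20.3·4.6·0.2773·0.9608 = 24.880 kPa
FS = 28.487 / 24.880 = 1.145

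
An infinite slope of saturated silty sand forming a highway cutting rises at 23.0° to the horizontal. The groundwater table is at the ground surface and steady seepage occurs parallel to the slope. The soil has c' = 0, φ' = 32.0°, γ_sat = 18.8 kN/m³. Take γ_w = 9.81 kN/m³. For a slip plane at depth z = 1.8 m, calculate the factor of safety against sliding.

With seepage parallel to the slope and the water table at the surface, the effective normal stress on the slip plane uses the buoyant unit weight γ' = γ_sat − γ_w while the driving shear stress uses γ_sat:
FS = [c' + γ' z cos²β tanφ'] / [γ_sat z sinβ cosβ]
(For c' = 0 this reduces to FS = (γ'/γ_sat)·tanφ'/tanβ.)
γ' = 18.8 − 9.81 = 8.99 kN/m³
Numerator = 0.0 + 8.99·1.8·cos²23.0°·tan32.0° = 0.0 + 8.99·1.8·0.8473·0.6249 = 8.568 kPa
Denominator = 18.8·1.8·sin23.0°·cos23.0° = 18.8·1.8·0.3907·0.9205 = 12.171 kPa
FS = 8.568 / 12.171 = 0.704

FS = 0.70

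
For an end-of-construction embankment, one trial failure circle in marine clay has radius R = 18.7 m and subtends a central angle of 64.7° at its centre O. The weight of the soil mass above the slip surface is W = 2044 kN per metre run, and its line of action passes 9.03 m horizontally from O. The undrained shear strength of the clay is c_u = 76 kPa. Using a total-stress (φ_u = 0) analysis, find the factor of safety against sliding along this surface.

FS = 1.63

Taking moments about the centre O, the resisting moment is provided by the undrained shear strength acting along the arc:
Arc length L_a = R·θ = 18.7·(64.7°·π/180) = 18.7·1.1292 = 21.12 m
M_R = c_u·L_a·R = 76·21.12·18.7 = 30010.9 kN·m/m
M_D = W·d = 2044·9.03 = 18457.3 kN·m/m
FS = M_R / M_D = 30010.9 / 18457.3 = 1.626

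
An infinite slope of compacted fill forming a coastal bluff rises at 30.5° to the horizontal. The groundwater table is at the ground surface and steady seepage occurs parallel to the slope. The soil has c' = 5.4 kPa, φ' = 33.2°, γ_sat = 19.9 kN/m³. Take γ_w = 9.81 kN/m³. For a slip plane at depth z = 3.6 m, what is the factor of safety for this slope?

FS = 0.74

With seepage parallel to the slope and the water table at the surface, the effective normal stress on the slip plane uses the buoyant unit weight γ' = γ_sat − γ_w while the driving shear stress uses γ_sat:
FS = [c' + γ' z cos²β tanφ'] / [γ_sat z sinβ cosβ]
γ' = 19.9 − 9.81 = 10.09 kN/m³
Numerator = 5.4 + 10.09·3.6·cos²30.5°·tan33.2° = 5.4 + 10.09·3.6·0.7424·0.6544 = 23.047 kPa
Denominator = 19.9·3.6·sin30.5°·cos30.5° = 19.9·3.6·0.5075·0.8616 = 31.329 kPa
FS = 23.047 / 31.329 = 0.736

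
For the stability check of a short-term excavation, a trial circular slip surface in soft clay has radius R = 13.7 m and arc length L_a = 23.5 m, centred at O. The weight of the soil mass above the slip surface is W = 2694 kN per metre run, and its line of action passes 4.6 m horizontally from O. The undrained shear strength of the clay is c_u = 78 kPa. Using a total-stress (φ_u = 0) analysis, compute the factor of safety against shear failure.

FS = 2.03

Taking moments about the centre O, the resisting moment is provided by the undrained shear strength acting along the arc:
M_R = c_u·L_a·R = 78·23.50·13.7 = 25112.1 kN·m/m
M_D = W·d = 2694·4.6 = 12392.4 kN·m/m
FS = M_R / M_D = 25112.1 / 12392.4 = 2.026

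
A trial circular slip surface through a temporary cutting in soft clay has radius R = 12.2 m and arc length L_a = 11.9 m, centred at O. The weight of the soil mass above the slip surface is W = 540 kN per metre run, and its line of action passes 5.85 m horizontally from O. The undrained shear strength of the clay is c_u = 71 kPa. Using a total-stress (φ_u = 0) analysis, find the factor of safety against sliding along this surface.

FS = 3.26

Taking moments about the centre O, the resisting moment is provided by the undrained shear strength acting along the arc:
M_R = c_u·L_a·R = 71·11.90·12.2 = 10307.8 kN·m/m
M_D = W·d = 540·5.85 = 3159.0 kN·m/m
FS = M_R / M_D = 10307.8 / 3159.0 = 3.263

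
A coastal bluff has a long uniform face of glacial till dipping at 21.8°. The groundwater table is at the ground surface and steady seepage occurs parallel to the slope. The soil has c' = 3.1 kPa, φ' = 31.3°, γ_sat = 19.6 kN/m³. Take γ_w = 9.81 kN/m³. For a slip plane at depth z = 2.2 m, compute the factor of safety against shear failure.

FS = 0.97

With seepage parallel to the slope and the water table at the surface, the effective normal stress on the slip plane uses the buoyant unit weight γ' = γ_sat − γ_w while the driving shear stress uses γ_sat:
FS = [c' + γ' z cos²β tanφ'] / [γ_sat z sinβ cosβ]
γ' = 19.6 − 9.81 = 9.79 kN/m³
Numerator = 3.1 + 9.79·2.2·cos²21.8°·tan31.3° = 3.1 + 9.79·2.2·0.8621·0.6080 = 14.389 kPa
Denominator = 19.6·2.2·sin21.8°·cos21.8° = 19.6·2.2·0.3714·0.9285 = 14.868 kPa
FS = 14.389 / 14.868 = 0.968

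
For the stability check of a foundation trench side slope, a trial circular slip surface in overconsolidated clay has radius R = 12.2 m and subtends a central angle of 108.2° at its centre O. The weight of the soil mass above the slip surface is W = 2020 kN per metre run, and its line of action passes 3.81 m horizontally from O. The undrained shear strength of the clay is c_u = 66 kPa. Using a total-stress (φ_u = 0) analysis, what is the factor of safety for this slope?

Taking moments about the centre O, the resisting moment is provided by the undrained shear strength acting along the arc:
Arc length L_a = R·θ = 12.2·(108.2°·π/180) = 12.2·1.8884 = 23.04 m
M_R = c_u·L_a·R = 66·23.04·12.2 = 18551.0 kN·m/m
M_D = W·d = 2020·3.81 = 7696.2 kN·m/m
FS = M_R / M_D = 18551.0 / 7696.2 = 2.410

FS = 2.41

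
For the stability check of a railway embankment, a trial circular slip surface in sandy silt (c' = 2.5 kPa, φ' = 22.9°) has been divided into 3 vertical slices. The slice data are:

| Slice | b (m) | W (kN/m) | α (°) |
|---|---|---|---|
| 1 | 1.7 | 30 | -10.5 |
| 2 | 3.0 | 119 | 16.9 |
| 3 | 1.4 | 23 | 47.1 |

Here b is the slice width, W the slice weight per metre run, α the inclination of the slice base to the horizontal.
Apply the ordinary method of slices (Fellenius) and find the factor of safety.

Ordinary method of slices: FS = Σ[c'·Δl_i + (W_i cosα_i)·tanφ'] / Σ W_i sinα_i, with Δl_i = b_i / cosα_i.
Slice 1: Δl = 1.7/cos(-10.5°) = 1.729 m; N'_1 = 30·cos(-10.5°) = 29.5; c'Δl = 4.32; W sinα = -5.5
Slice 2: Δl = 3.0/cos16.9° = 3.135 m; N'_2 = 119·cos16.9° = 113.9; c'Δl = 7.84; W sinα = 34.6
Slice 3: Δl = 1.4/cos47.1° = 2.057 m; N'_3 = 23·cos47.1° = 15.7; c'Δl = 5.14; W sinα = 16.8
Σc'Δl = 17.3 kN/m; ΣN' = 159.0 kN/m; ΣW sinα = 46.0 kN/m
Resisting = 17.3 + 159.0·tan22.9° = 17.3 + 67.2 = 84.5 kN/m
FS = 84.5 / 46.0 = 1.837

FS = 1.84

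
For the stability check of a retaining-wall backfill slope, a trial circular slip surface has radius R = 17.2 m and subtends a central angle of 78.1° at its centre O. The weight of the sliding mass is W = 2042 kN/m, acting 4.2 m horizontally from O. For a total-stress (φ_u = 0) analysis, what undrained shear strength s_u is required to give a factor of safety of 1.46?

FS = s_u·L_a·R / (W·d), so s_u = FS·W·d / (L_a·R).
Arc length L_a = R·θ = 17.2·(78.1°·π/180) = 17.2·1.3631 = 23.45 m
s_u = 1.46·2042·4.2 / (23.45·17.2) = 12521.5 / 403.26 = 31.05 kPa

s_u = 31.1 kPa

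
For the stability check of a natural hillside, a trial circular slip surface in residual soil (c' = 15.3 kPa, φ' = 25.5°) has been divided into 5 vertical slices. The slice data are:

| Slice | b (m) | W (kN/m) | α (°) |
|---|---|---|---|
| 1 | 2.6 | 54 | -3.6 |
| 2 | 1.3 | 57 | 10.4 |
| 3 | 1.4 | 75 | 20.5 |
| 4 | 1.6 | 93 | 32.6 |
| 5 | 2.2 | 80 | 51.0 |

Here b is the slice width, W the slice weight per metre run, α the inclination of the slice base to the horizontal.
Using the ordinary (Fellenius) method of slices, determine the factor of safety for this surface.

Ordinary method of slices: FS = Σ[c'·Δl_i + (W_i cosα_i)·tanφ'] / Σ W_i sinα_i, with Δl_i = b_i / cosα_i.
Slice 1: Δl = 2.6/cos(-3.6°) = 2.605 m; N'_1 = 54·cos(-3.6°) = 53.9; c'Δl = 39.86; W sinα = -3.4
Slice 2: Δl = 1.3/cos10.4° = 1.322 m; N'_2 = 57·cos10.4° = 56.1; c'Δl = 20.22; W sinα = 10.3
Slice 3: Δl = 1.4/cos20.5° = 1.495 m; N'_3 = 75·cos20.5° = 70.3; c'Δl = 22.87; W sinα = 26.3
Slice 4: Δl = 1.6/cos32.6° = 1.899 m; N'_4 = 93·cos32.6° = 78.3; c'Δl = 29.06; W sinα = 50.1
Slice 5: Δl = 2.2/cos51.0° = 3.496 m; N'_5 = 80·cos51.0° = 50.3; c'Δl = 53.49; W sinα = 62.2
Σc'Δl = 165.5 kN/m; ΣN' = 308.9 kN/m; ΣW sinα = 145.4 kN/m
Resisting = 165.5 + 308.9·tan25.5° = 165.5 + 147.3 = 312.8 kN/m
FS = 312.8 / 145.4 = 2.151

FS = 2.15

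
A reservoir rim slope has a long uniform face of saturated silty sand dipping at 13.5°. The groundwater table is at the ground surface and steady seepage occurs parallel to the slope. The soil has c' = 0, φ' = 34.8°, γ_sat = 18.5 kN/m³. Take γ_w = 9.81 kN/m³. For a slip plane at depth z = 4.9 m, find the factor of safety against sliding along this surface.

FS = 1.36

With seepage parallel to the slope and the water table at the surface, the effective normal stress on the slip plane uses the buoyant unit weight γ' = γ_sat − γ_w while the driving shear stress uses γ_sat:
FS = [c' + γ' z cos²β tanφ'] / [γ_sat z sinβ cosβ]
(For c' = 0 this reduces to FS = (γ'/γ_sat)·tanφ'/tanβ.)
γ' = 18.5 − 9.81 = 8.69 kN/m³
Numerator = 0.0 + 8.69·4.9·cos²13.5°·tan34.8° = 0.0 + 8.69·4.9·0.9455·0.6950 = 27.982 kPa
Denominator = 18.5·4.9·sin13.5°·cos13.5° = 18.5·4.9·0.2334·0.9724 = 20.577 kPa
FS = 27.982 / 20.577 = 1.360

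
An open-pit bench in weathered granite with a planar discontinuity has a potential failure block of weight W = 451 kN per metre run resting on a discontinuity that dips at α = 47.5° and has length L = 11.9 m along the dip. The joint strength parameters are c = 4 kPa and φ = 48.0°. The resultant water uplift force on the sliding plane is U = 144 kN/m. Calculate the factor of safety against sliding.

FS = 0.68

Resolving the block weight along and normal to the plane and applying the Mohr–Coulomb strength on the joint:
N' = W cosα − U = 451·cos47.5° − 144 = 160.7 kN/m
Driving force T = W sinα = 451·sin47.5° = 332.5 kN/m
Resisting force R = c·L + N'·tanφ = 4·11.9 + 160.7·tan48.0° = 47.6 + 178.5 = 226.1 kN/m
FS = R / T = 226.1 / 332.5 = 0.680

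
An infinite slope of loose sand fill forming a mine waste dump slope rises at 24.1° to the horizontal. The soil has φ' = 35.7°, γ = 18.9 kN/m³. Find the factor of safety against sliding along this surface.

For a dry cohesionless infinite slope the factor of safety is FS = tanφ' / tanβ.
FS = tan35.7° / tan24.1° = 0.7186 / 0.4473 = 1.606

FS = 1.61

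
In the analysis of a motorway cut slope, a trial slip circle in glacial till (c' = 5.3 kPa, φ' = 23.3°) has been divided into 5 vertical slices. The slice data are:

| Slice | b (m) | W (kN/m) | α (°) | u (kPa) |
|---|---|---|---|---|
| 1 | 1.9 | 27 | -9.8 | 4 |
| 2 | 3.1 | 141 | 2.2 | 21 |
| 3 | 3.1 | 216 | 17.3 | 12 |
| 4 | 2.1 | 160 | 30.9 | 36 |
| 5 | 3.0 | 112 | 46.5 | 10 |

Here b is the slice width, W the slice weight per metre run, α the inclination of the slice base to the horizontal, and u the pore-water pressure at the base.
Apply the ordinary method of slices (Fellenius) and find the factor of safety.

Ordinary method of slices: FS = Σ[c'·Δl_i + (W_i cosα_i − u_i·Δl_i)·tanφ'] / Σ W_i sinα_i, with Δl_i = b_i / cosα_i.
Slice 1: Δl = 1.9/cos(-9.8°) = 1.928 m; N'_1 = 27·cos(-9.8°) − 4·1.928 = 18.9; c'Δl = 10.22; W sinα = -4.6
Slice 2: Δl = 3.1/cos2.2° = 3.102 m; N'_2 = 141·cos2.2° − 21·3.102 = 75.7; c'Δl = 16.44; W sinα = 5.4
Slice 3: Δl = 3.1/cos17.3° = 3.247 m; N'_3 = 216·cos17.3° − 12·3.247 = 167.3; c'Δl = 17.21; W sinα = 64.2
Slice 4: Δl = 2.1/cos30.9° = 2.447 m; N'_4 = 160·cos30.9° − 36·2.447 = 49.2; c'Δl = 12.97; W sinα = 82.2
Slice 5: Δl = 3.0/cos46.5° = 4.358 m; N'_5 = 112·cos46.5° − 10·4.358 = 33.5; c'Δl = 23.10; W sinα = 81.2
Σc'Δl = 79.9 kN/m; ΣN' = 344.6 kN/m; ΣW sinα = 228.5 kN/m
Resisting = 79.9 + 344.6·tan23.3° = 79.9 + 148.4 = 228.4 kN/m
FS = 228.4 / 228.5 = 1.000

FS = 1.00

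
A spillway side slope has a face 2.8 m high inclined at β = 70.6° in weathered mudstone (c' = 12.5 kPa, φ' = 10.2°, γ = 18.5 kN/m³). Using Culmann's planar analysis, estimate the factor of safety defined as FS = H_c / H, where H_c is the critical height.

FS = 1.77

H_c = (4c'/γ) · sinβ cosφ' / [1 − cos(β − φ')]
    = (4·12.5/18.5) · sin70.6°·cos10.2° / [1 − cos60.4°]
    = 2.703 · 0.9283 / 0.5061 = 4.96 m
FS = H_c / H = 4.96 / 2.8 = 1.771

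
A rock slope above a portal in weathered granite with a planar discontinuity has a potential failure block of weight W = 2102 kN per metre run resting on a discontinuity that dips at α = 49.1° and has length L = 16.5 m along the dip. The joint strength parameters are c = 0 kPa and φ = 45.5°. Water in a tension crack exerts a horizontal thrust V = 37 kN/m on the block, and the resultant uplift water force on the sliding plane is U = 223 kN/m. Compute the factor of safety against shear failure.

Resolving the block weight along and normal to the plane and applying the Mohr–Coulomb strength on the joint:
N' = W cosα − U − V sinα = 2102·cos49.1° − 223 − 37·sin49.1° = 1125.3 kN/m
Driving force T = W sinα + V cosα = 2102·sin49.1° + 37·cos49.1° = 1613.0 kN/m
Resisting force R = c·L + N'·tanφ = 0·16.5 + 1125.3·tan45.5° = 0.0 + 1145.1 = 1145.1 kN/m
FS = R / T = 1145.1 / 1613.0 = 0.710

FS = 0.71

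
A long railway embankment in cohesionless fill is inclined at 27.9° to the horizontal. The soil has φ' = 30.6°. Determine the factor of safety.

For a dry cohesionless infinite slope the factor of safety is FS = tanφ' / tanβ.
FS = tan30.6° / tan27.9° = 0.5914 / 0.5295 = 1.117

FS = 1.12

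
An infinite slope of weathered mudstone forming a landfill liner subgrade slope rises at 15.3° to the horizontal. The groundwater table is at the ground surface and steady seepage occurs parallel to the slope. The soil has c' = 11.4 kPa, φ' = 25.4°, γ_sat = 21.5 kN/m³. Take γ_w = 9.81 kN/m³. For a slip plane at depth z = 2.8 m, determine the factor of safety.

With seepage parallel to the slope and the water table at the surface, the effective normal stress on the slip plane uses the buoyant unit weight γ' = γ_sat − γ_w while the driving shear stress uses γ_sat:
FS = [c' + γ' z cos²β tanφ'] / [γ_sat z sinβ cosβ]
γ' = 21.5 − 9.81 = 11.69 kN/m³
Numerator = 11.4 + 11.69·2.8·cos²15.3°·tan25.4° = 11.4 + 11.69·2.8·0.9304·0.4748 = 25.860 kPa
Denominator = 21.5·2.8·sin15.3°·cos15.3° = 21.5·2.8·0.2639·0.9646 = 15.322 kPa
FS = 25.860 / 15.322 = 1.688

FS = 1.69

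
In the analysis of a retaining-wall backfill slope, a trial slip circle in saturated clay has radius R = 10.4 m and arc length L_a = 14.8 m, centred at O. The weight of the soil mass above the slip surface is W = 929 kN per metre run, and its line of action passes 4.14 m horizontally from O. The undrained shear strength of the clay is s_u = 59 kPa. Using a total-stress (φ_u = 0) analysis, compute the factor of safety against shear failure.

FS = 2.36

Taking moments about the centre O, the resisting moment is provided by the undrained shear strength acting along the arc:
M_R = s_u·L_a·R = 59·14.80·10.4 = 9081.3 kN·m/m
M_D = W·d = 929·4.14 = 3846.1 kN·m/m
FS = M_R / M_D = 9081.3 / 3846.1 = 2.361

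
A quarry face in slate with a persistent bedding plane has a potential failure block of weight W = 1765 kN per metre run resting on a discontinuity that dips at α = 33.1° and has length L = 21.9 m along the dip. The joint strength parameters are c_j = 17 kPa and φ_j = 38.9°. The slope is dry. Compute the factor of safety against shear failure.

Resolving the block weight along and normal to the plane and applying the Mohr–Coulomb strength on the joint:
N' = W cosα = 1765·cos33.1° = 1478.6 kN/m
Driving force T = W sinα = 1765·sin33.1° = 963.9 kN/m
Resisting force R = c_j·L + N'·tanφ_j = 17·21.9 + 1478.6·tan38.9° = 372.3 + 1193.1 = 1565.4 kN/m
FS = R / T = 1565.4 / 963.9 = 1.624

FS = 1.62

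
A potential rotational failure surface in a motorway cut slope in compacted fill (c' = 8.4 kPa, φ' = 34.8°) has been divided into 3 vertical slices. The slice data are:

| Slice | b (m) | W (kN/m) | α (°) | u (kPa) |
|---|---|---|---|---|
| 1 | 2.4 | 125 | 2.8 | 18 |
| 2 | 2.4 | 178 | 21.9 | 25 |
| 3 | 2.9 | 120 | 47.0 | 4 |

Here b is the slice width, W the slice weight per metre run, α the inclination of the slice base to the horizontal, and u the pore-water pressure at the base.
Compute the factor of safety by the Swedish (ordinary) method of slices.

Ordinary method of slices: FS = Σ[c'·Δl_i + (W_i cosα_i − u_i·Δl_i)·tanφ'] / Σ W_i sinα_i, with Δl_i = b_i / cosα_i.
Slice 1: Δl = 2.4/cos2.8° = 2.403 m; N'_1 = 125·cos2.8° − 18·2.403 = 81.6; c'Δl = 20.18; W sinα = 6.1
Slice 2: Δl = 2.4/cos21.9° = 2.587 m; N'_2 = 178·cos21.9° − 25·2.587 = 100.5; c'Δl = 21.73; W sinα = 66.4
Slice 3: Δl = 2.9/cos47.0° = 4.252 m; N'_3 = 120·cos47.0° − 4·4.252 = 64.8; c'Δl = 35.72; W sinα = 87.8
Σc'Δl = 77.6 kN/m; ΣN' = 246.9 kN/m; ΣW sinα = 160.3 kN/m
Resisting = 77.6 + 246.9·tan34.8° = 77.6 + 171.6 = 249.2 kN/m
FS = 249.2 / 160.3 = 1.555

FS = 1.56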